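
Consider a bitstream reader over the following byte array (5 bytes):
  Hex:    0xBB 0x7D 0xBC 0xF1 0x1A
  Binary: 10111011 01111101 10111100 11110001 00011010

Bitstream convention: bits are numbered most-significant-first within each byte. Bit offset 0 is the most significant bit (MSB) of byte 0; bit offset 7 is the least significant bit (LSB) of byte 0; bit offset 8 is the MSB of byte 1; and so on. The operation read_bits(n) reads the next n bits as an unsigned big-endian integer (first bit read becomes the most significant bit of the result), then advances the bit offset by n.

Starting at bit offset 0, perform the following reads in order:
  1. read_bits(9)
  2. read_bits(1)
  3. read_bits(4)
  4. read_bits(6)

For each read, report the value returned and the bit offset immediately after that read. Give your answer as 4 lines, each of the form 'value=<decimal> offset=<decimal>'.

Answer: value=374 offset=9
value=1 offset=10
value=15 offset=14
value=27 offset=20

Derivation:
Read 1: bits[0:9] width=9 -> value=374 (bin 101110110); offset now 9 = byte 1 bit 1; 31 bits remain
Read 2: bits[9:10] width=1 -> value=1 (bin 1); offset now 10 = byte 1 bit 2; 30 bits remain
Read 3: bits[10:14] width=4 -> value=15 (bin 1111); offset now 14 = byte 1 bit 6; 26 bits remain
Read 4: bits[14:20] width=6 -> value=27 (bin 011011); offset now 20 = byte 2 bit 4; 20 bits remain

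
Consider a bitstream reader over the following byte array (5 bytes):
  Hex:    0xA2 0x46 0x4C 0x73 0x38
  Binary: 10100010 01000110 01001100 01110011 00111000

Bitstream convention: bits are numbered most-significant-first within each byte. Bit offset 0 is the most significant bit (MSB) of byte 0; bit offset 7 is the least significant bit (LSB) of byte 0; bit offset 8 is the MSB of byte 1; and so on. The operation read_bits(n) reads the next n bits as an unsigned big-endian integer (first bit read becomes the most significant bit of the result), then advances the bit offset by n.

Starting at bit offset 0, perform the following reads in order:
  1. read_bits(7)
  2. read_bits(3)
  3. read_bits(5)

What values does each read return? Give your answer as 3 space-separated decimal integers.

Answer: 81 1 3

Derivation:
Read 1: bits[0:7] width=7 -> value=81 (bin 1010001); offset now 7 = byte 0 bit 7; 33 bits remain
Read 2: bits[7:10] width=3 -> value=1 (bin 001); offset now 10 = byte 1 bit 2; 30 bits remain
Read 3: bits[10:15] width=5 -> value=3 (bin 00011); offset now 15 = byte 1 bit 7; 25 bits remain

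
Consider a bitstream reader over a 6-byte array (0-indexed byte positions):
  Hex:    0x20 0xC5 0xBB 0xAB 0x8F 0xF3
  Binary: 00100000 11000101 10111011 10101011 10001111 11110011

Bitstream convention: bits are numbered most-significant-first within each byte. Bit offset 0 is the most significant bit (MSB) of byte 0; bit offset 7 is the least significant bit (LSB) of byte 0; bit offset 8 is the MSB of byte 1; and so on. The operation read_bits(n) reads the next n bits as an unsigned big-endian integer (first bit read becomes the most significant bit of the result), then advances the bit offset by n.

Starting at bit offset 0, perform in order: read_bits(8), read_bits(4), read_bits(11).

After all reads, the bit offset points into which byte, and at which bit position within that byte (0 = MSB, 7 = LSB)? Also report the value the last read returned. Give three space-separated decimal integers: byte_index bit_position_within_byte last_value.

Read 1: bits[0:8] width=8 -> value=32 (bin 00100000); offset now 8 = byte 1 bit 0; 40 bits remain
Read 2: bits[8:12] width=4 -> value=12 (bin 1100); offset now 12 = byte 1 bit 4; 36 bits remain
Read 3: bits[12:23] width=11 -> value=733 (bin 01011011101); offset now 23 = byte 2 bit 7; 25 bits remain

Answer: 2 7 733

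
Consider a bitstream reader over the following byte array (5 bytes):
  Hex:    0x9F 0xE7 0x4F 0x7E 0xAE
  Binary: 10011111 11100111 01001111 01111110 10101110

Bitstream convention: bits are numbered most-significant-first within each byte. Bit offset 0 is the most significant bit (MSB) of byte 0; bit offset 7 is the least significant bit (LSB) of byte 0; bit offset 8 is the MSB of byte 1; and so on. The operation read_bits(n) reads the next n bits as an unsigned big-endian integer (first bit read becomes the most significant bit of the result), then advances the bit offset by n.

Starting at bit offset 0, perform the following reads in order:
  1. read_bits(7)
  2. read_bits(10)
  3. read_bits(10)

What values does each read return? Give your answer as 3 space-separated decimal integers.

Answer: 79 974 635

Derivation:
Read 1: bits[0:7] width=7 -> value=79 (bin 1001111); offset now 7 = byte 0 bit 7; 33 bits remain
Read 2: bits[7:17] width=10 -> value=974 (bin 1111001110); offset now 17 = byte 2 bit 1; 23 bits remain
Read 3: bits[17:27] width=10 -> value=635 (bin 1001111011); offset now 27 = byte 3 bit 3; 13 bits remain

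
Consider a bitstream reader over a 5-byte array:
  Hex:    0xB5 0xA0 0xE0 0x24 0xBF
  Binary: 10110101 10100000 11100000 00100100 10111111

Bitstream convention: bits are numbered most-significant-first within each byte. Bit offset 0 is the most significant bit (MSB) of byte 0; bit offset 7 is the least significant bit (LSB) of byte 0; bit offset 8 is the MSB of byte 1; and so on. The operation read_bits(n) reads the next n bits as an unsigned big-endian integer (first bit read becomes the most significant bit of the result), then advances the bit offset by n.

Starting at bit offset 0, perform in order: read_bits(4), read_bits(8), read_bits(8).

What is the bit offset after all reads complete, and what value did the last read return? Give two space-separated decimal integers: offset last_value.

Answer: 20 14

Derivation:
Read 1: bits[0:4] width=4 -> value=11 (bin 1011); offset now 4 = byte 0 bit 4; 36 bits remain
Read 2: bits[4:12] width=8 -> value=90 (bin 01011010); offset now 12 = byte 1 bit 4; 28 bits remain
Read 3: bits[12:20] width=8 -> value=14 (bin 00001110); offset now 20 = byte 2 bit 4; 20 bits remain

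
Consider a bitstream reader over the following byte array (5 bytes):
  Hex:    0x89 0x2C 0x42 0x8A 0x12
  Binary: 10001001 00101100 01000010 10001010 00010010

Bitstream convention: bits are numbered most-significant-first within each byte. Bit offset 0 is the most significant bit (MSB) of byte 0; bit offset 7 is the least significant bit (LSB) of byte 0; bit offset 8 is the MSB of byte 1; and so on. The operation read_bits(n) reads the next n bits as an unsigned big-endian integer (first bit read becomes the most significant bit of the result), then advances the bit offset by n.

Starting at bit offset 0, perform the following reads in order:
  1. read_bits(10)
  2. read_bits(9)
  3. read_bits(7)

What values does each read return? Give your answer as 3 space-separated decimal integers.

Answer: 548 354 10

Derivation:
Read 1: bits[0:10] width=10 -> value=548 (bin 1000100100); offset now 10 = byte 1 bit 2; 30 bits remain
Read 2: bits[10:19] width=9 -> value=354 (bin 101100010); offset now 19 = byte 2 bit 3; 21 bits remain
Read 3: bits[19:26] width=7 -> value=10 (bin 0001010); offset now 26 = byte 3 bit 2; 14 bits remain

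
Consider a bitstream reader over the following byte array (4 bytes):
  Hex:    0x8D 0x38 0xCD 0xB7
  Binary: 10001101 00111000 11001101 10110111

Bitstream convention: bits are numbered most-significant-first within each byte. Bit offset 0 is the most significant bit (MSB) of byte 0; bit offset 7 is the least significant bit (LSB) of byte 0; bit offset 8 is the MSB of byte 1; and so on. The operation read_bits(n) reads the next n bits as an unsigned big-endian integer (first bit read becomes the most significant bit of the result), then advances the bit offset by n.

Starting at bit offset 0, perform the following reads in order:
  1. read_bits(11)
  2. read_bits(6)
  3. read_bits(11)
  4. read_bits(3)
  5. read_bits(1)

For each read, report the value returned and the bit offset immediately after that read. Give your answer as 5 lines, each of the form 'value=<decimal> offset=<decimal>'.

Read 1: bits[0:11] width=11 -> value=1129 (bin 10001101001); offset now 11 = byte 1 bit 3; 21 bits remain
Read 2: bits[11:17] width=6 -> value=49 (bin 110001); offset now 17 = byte 2 bit 1; 15 bits remain
Read 3: bits[17:28] width=11 -> value=1243 (bin 10011011011); offset now 28 = byte 3 bit 4; 4 bits remain
Read 4: bits[28:31] width=3 -> value=3 (bin 011); offset now 31 = byte 3 bit 7; 1 bits remain
Read 5: bits[31:32] width=1 -> value=1 (bin 1); offset now 32 = byte 4 bit 0; 0 bits remain

Answer: value=1129 offset=11
value=49 offset=17
value=1243 offset=28
value=3 offset=31
value=1 offset=32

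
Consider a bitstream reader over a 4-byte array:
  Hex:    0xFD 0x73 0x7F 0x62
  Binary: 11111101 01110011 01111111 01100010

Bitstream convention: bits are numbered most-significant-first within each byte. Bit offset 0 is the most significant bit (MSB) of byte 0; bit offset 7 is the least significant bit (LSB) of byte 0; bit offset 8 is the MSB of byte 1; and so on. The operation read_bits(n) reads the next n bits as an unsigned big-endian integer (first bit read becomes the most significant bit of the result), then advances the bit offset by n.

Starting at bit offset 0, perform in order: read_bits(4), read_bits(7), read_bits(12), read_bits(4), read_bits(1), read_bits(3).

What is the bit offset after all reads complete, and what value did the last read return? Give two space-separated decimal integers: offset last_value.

Read 1: bits[0:4] width=4 -> value=15 (bin 1111); offset now 4 = byte 0 bit 4; 28 bits remain
Read 2: bits[4:11] width=7 -> value=107 (bin 1101011); offset now 11 = byte 1 bit 3; 21 bits remain
Read 3: bits[11:23] width=12 -> value=2495 (bin 100110111111); offset now 23 = byte 2 bit 7; 9 bits remain
Read 4: bits[23:27] width=4 -> value=11 (bin 1011); offset now 27 = byte 3 bit 3; 5 bits remain
Read 5: bits[27:28] width=1 -> value=0 (bin 0); offset now 28 = byte 3 bit 4; 4 bits remain
Read 6: bits[28:31] width=3 -> value=1 (bin 001); offset now 31 = byte 3 bit 7; 1 bits remain

Answer: 31 1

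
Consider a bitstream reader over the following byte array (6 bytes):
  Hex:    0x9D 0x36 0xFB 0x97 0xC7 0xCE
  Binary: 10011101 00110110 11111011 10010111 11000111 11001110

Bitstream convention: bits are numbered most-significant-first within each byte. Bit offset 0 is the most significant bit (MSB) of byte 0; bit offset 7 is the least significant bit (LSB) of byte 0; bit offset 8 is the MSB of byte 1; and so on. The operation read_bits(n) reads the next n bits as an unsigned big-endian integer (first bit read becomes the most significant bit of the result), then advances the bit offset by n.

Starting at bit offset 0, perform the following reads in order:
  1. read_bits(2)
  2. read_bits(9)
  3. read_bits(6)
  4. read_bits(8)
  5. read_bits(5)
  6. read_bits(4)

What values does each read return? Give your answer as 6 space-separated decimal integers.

Answer: 2 233 45 247 5 15

Derivation:
Read 1: bits[0:2] width=2 -> value=2 (bin 10); offset now 2 = byte 0 bit 2; 46 bits remain
Read 2: bits[2:11] width=9 -> value=233 (bin 011101001); offset now 11 = byte 1 bit 3; 37 bits remain
Read 3: bits[11:17] width=6 -> value=45 (bin 101101); offset now 17 = byte 2 bit 1; 31 bits remain
Read 4: bits[17:25] width=8 -> value=247 (bin 11110111); offset now 25 = byte 3 bit 1; 23 bits remain
Read 5: bits[25:30] width=5 -> value=5 (bin 00101); offset now 30 = byte 3 bit 6; 18 bits remain
Read 6: bits[30:34] width=4 -> value=15 (bin 1111); offset now 34 = byte 4 bit 2; 14 bits remain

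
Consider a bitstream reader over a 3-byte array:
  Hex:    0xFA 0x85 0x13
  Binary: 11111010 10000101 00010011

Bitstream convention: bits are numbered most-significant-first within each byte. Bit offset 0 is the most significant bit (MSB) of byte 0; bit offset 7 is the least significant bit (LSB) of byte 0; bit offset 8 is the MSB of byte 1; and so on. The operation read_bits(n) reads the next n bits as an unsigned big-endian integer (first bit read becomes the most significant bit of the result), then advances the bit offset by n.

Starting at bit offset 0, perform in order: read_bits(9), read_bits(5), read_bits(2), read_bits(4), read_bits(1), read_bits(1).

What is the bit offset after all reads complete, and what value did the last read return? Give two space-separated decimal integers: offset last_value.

Answer: 22 0

Derivation:
Read 1: bits[0:9] width=9 -> value=501 (bin 111110101); offset now 9 = byte 1 bit 1; 15 bits remain
Read 2: bits[9:14] width=5 -> value=1 (bin 00001); offset now 14 = byte 1 bit 6; 10 bits remain
Read 3: bits[14:16] width=2 -> value=1 (bin 01); offset now 16 = byte 2 bit 0; 8 bits remain
Read 4: bits[16:20] width=4 -> value=1 (bin 0001); offset now 20 = byte 2 bit 4; 4 bits remain
Read 5: bits[20:21] width=1 -> value=0 (bin 0); offset now 21 = byte 2 bit 5; 3 bits remain
Read 6: bits[21:22] width=1 -> value=0 (bin 0); offset now 22 = byte 2 bit 6; 2 bits remain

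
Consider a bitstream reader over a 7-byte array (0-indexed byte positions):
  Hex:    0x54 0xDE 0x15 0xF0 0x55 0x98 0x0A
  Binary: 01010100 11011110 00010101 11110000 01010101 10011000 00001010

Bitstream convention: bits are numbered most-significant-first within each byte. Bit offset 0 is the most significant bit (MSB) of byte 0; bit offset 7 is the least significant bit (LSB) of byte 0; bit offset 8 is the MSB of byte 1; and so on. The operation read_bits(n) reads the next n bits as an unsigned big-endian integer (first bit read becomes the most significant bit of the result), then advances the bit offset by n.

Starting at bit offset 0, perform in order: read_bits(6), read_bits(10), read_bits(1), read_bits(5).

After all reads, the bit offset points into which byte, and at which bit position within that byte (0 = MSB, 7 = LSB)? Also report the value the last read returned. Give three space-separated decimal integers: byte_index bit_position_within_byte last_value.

Read 1: bits[0:6] width=6 -> value=21 (bin 010101); offset now 6 = byte 0 bit 6; 50 bits remain
Read 2: bits[6:16] width=10 -> value=222 (bin 0011011110); offset now 16 = byte 2 bit 0; 40 bits remain
Read 3: bits[16:17] width=1 -> value=0 (bin 0); offset now 17 = byte 2 bit 1; 39 bits remain
Read 4: bits[17:22] width=5 -> value=5 (bin 00101); offset now 22 = byte 2 bit 6; 34 bits remain

Answer: 2 6 5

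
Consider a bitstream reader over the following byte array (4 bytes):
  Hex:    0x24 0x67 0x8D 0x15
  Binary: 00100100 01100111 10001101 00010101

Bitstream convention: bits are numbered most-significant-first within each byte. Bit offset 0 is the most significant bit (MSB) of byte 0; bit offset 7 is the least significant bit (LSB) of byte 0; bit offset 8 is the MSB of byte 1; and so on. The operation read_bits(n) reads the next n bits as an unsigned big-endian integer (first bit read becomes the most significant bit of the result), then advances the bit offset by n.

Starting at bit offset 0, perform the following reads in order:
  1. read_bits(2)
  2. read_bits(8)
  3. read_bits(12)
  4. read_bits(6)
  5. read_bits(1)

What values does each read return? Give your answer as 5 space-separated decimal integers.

Read 1: bits[0:2] width=2 -> value=0 (bin 00); offset now 2 = byte 0 bit 2; 30 bits remain
Read 2: bits[2:10] width=8 -> value=145 (bin 10010001); offset now 10 = byte 1 bit 2; 22 bits remain
Read 3: bits[10:22] width=12 -> value=2531 (bin 100111100011); offset now 22 = byte 2 bit 6; 10 bits remain
Read 4: bits[22:28] width=6 -> value=17 (bin 010001); offset now 28 = byte 3 bit 4; 4 bits remain
Read 5: bits[28:29] width=1 -> value=0 (bin 0); offset now 29 = byte 3 bit 5; 3 bits remain

Answer: 0 145 2531 17 0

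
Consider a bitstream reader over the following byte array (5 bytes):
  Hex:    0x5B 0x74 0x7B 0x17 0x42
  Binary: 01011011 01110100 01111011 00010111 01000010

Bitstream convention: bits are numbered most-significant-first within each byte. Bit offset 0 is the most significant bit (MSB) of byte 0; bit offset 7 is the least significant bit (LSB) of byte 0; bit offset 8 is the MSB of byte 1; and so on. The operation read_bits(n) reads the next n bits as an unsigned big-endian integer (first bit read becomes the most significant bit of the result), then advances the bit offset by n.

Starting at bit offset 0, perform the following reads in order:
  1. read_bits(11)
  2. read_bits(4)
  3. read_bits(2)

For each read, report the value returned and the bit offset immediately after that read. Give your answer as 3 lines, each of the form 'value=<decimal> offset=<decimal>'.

Answer: value=731 offset=11
value=10 offset=15
value=0 offset=17

Derivation:
Read 1: bits[0:11] width=11 -> value=731 (bin 01011011011); offset now 11 = byte 1 bit 3; 29 bits remain
Read 2: bits[11:15] width=4 -> value=10 (bin 1010); offset now 15 = byte 1 bit 7; 25 bits remain
Read 3: bits[15:17] width=2 -> value=0 (bin 00); offset now 17 = byte 2 bit 1; 23 bits remain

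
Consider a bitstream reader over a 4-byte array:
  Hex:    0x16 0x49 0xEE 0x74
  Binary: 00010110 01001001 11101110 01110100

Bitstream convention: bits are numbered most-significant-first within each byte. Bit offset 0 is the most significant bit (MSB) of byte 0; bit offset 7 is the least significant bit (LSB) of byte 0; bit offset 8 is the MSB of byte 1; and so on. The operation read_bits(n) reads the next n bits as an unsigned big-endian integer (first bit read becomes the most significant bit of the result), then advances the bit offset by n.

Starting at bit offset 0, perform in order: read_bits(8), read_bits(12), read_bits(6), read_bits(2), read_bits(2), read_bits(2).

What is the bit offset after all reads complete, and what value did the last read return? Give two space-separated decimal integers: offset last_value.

Read 1: bits[0:8] width=8 -> value=22 (bin 00010110); offset now 8 = byte 1 bit 0; 24 bits remain
Read 2: bits[8:20] width=12 -> value=1182 (bin 010010011110); offset now 20 = byte 2 bit 4; 12 bits remain
Read 3: bits[20:26] width=6 -> value=57 (bin 111001); offset now 26 = byte 3 bit 2; 6 bits remain
Read 4: bits[26:28] width=2 -> value=3 (bin 11); offset now 28 = byte 3 bit 4; 4 bits remain
Read 5: bits[28:30] width=2 -> value=1 (bin 01); offset now 30 = byte 3 bit 6; 2 bits remain
Read 6: bits[30:32] width=2 -> value=0 (bin 00); offset now 32 = byte 4 bit 0; 0 bits remain

Answer: 32 0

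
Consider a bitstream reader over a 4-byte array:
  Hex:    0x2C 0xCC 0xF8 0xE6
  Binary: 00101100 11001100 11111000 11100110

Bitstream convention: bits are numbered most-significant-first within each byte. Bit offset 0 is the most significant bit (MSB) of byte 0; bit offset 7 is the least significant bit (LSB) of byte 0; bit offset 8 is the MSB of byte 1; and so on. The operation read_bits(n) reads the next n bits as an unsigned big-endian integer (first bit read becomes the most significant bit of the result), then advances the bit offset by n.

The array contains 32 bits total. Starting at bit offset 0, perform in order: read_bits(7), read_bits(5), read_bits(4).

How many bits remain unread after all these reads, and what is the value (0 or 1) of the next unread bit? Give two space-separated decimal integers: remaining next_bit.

Answer: 16 1

Derivation:
Read 1: bits[0:7] width=7 -> value=22 (bin 0010110); offset now 7 = byte 0 bit 7; 25 bits remain
Read 2: bits[7:12] width=5 -> value=12 (bin 01100); offset now 12 = byte 1 bit 4; 20 bits remain
Read 3: bits[12:16] width=4 -> value=12 (bin 1100); offset now 16 = byte 2 bit 0; 16 bits remain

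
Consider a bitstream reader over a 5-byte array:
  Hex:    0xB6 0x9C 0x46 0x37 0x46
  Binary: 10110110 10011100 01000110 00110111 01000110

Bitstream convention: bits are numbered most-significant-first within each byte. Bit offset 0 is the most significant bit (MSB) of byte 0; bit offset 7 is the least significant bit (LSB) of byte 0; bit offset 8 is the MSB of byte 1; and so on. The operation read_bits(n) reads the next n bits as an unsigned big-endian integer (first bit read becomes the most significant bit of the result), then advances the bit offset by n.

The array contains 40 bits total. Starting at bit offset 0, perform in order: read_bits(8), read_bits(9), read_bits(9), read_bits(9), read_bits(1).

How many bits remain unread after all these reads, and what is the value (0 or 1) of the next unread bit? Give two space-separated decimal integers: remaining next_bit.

Read 1: bits[0:8] width=8 -> value=182 (bin 10110110); offset now 8 = byte 1 bit 0; 32 bits remain
Read 2: bits[8:17] width=9 -> value=312 (bin 100111000); offset now 17 = byte 2 bit 1; 23 bits remain
Read 3: bits[17:26] width=9 -> value=280 (bin 100011000); offset now 26 = byte 3 bit 2; 14 bits remain
Read 4: bits[26:35] width=9 -> value=442 (bin 110111010); offset now 35 = byte 4 bit 3; 5 bits remain
Read 5: bits[35:36] width=1 -> value=0 (bin 0); offset now 36 = byte 4 bit 4; 4 bits remain

Answer: 4 0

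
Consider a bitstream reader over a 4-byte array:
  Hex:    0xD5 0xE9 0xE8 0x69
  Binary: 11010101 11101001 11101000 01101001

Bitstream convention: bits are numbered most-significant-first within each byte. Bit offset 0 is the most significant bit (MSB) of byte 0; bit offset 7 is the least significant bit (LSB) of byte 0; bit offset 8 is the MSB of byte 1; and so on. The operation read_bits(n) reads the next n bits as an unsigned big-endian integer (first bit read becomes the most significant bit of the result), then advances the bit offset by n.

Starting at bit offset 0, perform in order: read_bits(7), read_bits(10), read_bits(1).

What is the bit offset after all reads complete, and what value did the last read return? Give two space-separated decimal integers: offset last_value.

Answer: 18 1

Derivation:
Read 1: bits[0:7] width=7 -> value=106 (bin 1101010); offset now 7 = byte 0 bit 7; 25 bits remain
Read 2: bits[7:17] width=10 -> value=979 (bin 1111010011); offset now 17 = byte 2 bit 1; 15 bits remain
Read 3: bits[17:18] width=1 -> value=1 (bin 1); offset now 18 = byte 2 bit 2; 14 bits remain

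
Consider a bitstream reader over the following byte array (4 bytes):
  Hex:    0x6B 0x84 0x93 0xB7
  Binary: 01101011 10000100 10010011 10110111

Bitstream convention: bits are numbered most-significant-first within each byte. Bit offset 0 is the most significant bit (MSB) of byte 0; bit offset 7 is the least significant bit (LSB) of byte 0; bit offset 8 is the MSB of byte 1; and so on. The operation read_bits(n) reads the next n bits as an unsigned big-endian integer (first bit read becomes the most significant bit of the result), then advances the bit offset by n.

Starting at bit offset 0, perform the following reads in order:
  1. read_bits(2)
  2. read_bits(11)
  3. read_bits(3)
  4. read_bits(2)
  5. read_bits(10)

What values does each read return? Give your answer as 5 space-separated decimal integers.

Answer: 1 1392 4 2 315

Derivation:
Read 1: bits[0:2] width=2 -> value=1 (bin 01); offset now 2 = byte 0 bit 2; 30 bits remain
Read 2: bits[2:13] width=11 -> value=1392 (bin 10101110000); offset now 13 = byte 1 bit 5; 19 bits remain
Read 3: bits[13:16] width=3 -> value=4 (bin 100); offset now 16 = byte 2 bit 0; 16 bits remain
Read 4: bits[16:18] width=2 -> value=2 (bin 10); offset now 18 = byte 2 bit 2; 14 bits remain
Read 5: bits[18:28] width=10 -> value=315 (bin 0100111011); offset now 28 = byte 3 bit 4; 4 bits remain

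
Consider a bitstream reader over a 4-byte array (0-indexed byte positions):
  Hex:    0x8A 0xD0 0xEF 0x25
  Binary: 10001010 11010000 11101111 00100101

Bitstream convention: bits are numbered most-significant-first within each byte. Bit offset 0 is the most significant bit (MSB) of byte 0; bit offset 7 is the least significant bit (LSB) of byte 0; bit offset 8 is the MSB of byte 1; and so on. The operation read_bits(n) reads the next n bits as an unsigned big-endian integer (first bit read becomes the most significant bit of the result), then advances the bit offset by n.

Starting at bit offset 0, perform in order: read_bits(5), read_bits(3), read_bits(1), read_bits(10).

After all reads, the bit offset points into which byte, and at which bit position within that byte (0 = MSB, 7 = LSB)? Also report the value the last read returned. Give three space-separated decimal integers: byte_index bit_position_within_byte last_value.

Read 1: bits[0:5] width=5 -> value=17 (bin 10001); offset now 5 = byte 0 bit 5; 27 bits remain
Read 2: bits[5:8] width=3 -> value=2 (bin 010); offset now 8 = byte 1 bit 0; 24 bits remain
Read 3: bits[8:9] width=1 -> value=1 (bin 1); offset now 9 = byte 1 bit 1; 23 bits remain
Read 4: bits[9:19] width=10 -> value=647 (bin 1010000111); offset now 19 = byte 2 bit 3; 13 bits remain

Answer: 2 3 647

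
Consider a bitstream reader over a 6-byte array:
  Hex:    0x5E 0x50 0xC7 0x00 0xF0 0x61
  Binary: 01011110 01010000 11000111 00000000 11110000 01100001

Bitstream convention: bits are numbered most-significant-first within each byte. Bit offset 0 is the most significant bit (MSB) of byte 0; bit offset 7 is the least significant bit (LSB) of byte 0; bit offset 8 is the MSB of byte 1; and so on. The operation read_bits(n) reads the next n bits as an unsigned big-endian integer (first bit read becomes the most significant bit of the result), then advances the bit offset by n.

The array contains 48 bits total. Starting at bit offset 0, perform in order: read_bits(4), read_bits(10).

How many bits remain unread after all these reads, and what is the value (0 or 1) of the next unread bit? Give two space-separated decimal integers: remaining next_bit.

Answer: 34 0

Derivation:
Read 1: bits[0:4] width=4 -> value=5 (bin 0101); offset now 4 = byte 0 bit 4; 44 bits remain
Read 2: bits[4:14] width=10 -> value=916 (bin 1110010100); offset now 14 = byte 1 bit 6; 34 bits remain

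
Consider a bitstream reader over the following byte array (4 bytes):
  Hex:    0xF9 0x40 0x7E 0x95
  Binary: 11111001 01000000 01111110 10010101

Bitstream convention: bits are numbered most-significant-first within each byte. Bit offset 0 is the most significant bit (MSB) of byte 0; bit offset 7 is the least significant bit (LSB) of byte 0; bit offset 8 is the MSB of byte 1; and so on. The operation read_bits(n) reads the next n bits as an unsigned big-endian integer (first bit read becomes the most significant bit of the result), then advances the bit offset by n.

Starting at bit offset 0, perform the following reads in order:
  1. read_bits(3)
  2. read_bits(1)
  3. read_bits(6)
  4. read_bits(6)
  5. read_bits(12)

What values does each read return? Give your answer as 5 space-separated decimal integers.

Read 1: bits[0:3] width=3 -> value=7 (bin 111); offset now 3 = byte 0 bit 3; 29 bits remain
Read 2: bits[3:4] width=1 -> value=1 (bin 1); offset now 4 = byte 0 bit 4; 28 bits remain
Read 3: bits[4:10] width=6 -> value=37 (bin 100101); offset now 10 = byte 1 bit 2; 22 bits remain
Read 4: bits[10:16] width=6 -> value=0 (bin 000000); offset now 16 = byte 2 bit 0; 16 bits remain
Read 5: bits[16:28] width=12 -> value=2025 (bin 011111101001); offset now 28 = byte 3 bit 4; 4 bits remain

Answer: 7 1 37 0 2025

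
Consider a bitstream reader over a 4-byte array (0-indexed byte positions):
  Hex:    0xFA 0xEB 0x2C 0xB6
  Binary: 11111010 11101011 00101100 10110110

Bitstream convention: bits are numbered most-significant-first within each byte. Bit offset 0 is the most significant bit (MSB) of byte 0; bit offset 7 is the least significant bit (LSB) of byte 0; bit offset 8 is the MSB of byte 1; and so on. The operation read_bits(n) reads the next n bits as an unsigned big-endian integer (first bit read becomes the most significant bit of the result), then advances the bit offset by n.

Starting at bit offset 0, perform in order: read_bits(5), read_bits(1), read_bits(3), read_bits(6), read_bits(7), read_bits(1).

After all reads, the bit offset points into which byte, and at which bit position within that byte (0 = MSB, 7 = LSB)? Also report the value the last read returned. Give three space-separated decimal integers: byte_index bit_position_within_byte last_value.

Read 1: bits[0:5] width=5 -> value=31 (bin 11111); offset now 5 = byte 0 bit 5; 27 bits remain
Read 2: bits[5:6] width=1 -> value=0 (bin 0); offset now 6 = byte 0 bit 6; 26 bits remain
Read 3: bits[6:9] width=3 -> value=5 (bin 101); offset now 9 = byte 1 bit 1; 23 bits remain
Read 4: bits[9:15] width=6 -> value=53 (bin 110101); offset now 15 = byte 1 bit 7; 17 bits remain
Read 5: bits[15:22] width=7 -> value=75 (bin 1001011); offset now 22 = byte 2 bit 6; 10 bits remain
Read 6: bits[22:23] width=1 -> value=0 (bin 0); offset now 23 = byte 2 bit 7; 9 bits remain

Answer: 2 7 0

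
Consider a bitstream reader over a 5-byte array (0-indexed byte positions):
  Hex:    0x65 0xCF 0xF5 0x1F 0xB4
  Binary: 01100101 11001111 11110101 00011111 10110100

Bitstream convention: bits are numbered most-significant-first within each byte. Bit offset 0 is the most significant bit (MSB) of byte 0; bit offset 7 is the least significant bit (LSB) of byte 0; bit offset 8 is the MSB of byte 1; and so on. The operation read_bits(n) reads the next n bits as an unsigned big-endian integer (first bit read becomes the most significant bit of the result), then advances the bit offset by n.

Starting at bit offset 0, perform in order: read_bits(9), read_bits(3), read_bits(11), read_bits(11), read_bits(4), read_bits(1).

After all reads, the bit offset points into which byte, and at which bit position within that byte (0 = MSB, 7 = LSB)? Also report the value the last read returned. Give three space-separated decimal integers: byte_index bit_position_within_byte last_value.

Answer: 4 7 0

Derivation:
Read 1: bits[0:9] width=9 -> value=203 (bin 011001011); offset now 9 = byte 1 bit 1; 31 bits remain
Read 2: bits[9:12] width=3 -> value=4 (bin 100); offset now 12 = byte 1 bit 4; 28 bits remain
Read 3: bits[12:23] width=11 -> value=2042 (bin 11111111010); offset now 23 = byte 2 bit 7; 17 bits remain
Read 4: bits[23:34] width=11 -> value=1150 (bin 10001111110); offset now 34 = byte 4 bit 2; 6 bits remain
Read 5: bits[34:38] width=4 -> value=13 (bin 1101); offset now 38 = byte 4 bit 6; 2 bits remain
Read 6: bits[38:39] width=1 -> value=0 (bin 0); offset now 39 = byte 4 bit 7; 1 bits remain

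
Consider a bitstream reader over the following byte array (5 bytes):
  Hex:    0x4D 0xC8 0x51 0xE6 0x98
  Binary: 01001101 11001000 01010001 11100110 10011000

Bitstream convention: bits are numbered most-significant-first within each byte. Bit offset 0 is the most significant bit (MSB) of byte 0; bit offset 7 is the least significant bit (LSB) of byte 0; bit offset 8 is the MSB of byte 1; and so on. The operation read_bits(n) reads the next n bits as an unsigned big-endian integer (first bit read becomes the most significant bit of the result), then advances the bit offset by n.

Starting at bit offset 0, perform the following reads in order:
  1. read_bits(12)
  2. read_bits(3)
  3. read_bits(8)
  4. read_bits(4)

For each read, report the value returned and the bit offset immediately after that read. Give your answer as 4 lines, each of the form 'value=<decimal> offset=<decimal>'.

Read 1: bits[0:12] width=12 -> value=1244 (bin 010011011100); offset now 12 = byte 1 bit 4; 28 bits remain
Read 2: bits[12:15] width=3 -> value=4 (bin 100); offset now 15 = byte 1 bit 7; 25 bits remain
Read 3: bits[15:23] width=8 -> value=40 (bin 00101000); offset now 23 = byte 2 bit 7; 17 bits remain
Read 4: bits[23:27] width=4 -> value=15 (bin 1111); offset now 27 = byte 3 bit 3; 13 bits remain

Answer: value=1244 offset=12
value=4 offset=15
value=40 offset=23
value=15 offset=27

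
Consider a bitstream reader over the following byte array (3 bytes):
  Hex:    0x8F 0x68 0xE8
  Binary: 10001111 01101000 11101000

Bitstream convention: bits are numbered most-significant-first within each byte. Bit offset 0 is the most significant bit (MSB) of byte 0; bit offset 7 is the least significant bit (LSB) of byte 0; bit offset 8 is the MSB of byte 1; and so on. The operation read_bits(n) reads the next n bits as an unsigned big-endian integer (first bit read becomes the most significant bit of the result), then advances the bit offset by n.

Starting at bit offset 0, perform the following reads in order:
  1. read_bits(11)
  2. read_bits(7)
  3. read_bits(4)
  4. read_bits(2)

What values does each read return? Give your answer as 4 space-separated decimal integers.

Read 1: bits[0:11] width=11 -> value=1147 (bin 10001111011); offset now 11 = byte 1 bit 3; 13 bits remain
Read 2: bits[11:18] width=7 -> value=35 (bin 0100011); offset now 18 = byte 2 bit 2; 6 bits remain
Read 3: bits[18:22] width=4 -> value=10 (bin 1010); offset now 22 = byte 2 bit 6; 2 bits remain
Read 4: bits[22:24] width=2 -> value=0 (bin 00); offset now 24 = byte 3 bit 0; 0 bits remain

Answer: 1147 35 10 0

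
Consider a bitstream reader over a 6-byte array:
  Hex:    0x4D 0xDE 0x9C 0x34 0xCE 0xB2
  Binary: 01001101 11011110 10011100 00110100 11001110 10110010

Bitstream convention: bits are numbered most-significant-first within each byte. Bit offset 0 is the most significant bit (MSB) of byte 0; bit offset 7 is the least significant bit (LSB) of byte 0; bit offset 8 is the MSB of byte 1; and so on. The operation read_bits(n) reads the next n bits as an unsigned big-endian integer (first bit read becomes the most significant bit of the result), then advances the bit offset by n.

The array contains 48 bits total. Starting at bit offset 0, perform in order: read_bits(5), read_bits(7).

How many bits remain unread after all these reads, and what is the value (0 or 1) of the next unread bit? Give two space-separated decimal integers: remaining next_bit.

Answer: 36 1

Derivation:
Read 1: bits[0:5] width=5 -> value=9 (bin 01001); offset now 5 = byte 0 bit 5; 43 bits remain
Read 2: bits[5:12] width=7 -> value=93 (bin 1011101); offset now 12 = byte 1 bit 4; 36 bits remain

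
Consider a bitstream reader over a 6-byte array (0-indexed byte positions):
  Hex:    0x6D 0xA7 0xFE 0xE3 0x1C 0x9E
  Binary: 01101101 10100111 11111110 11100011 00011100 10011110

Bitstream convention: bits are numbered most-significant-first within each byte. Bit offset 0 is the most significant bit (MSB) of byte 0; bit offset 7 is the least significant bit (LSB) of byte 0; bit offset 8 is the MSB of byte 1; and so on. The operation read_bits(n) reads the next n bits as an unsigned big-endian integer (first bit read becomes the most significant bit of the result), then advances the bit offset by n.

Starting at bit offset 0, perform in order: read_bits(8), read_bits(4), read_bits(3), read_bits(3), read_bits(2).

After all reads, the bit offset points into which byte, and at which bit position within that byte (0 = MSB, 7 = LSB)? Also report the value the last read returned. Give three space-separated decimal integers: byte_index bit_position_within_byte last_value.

Read 1: bits[0:8] width=8 -> value=109 (bin 01101101); offset now 8 = byte 1 bit 0; 40 bits remain
Read 2: bits[8:12] width=4 -> value=10 (bin 1010); offset now 12 = byte 1 bit 4; 36 bits remain
Read 3: bits[12:15] width=3 -> value=3 (bin 011); offset now 15 = byte 1 bit 7; 33 bits remain
Read 4: bits[15:18] width=3 -> value=7 (bin 111); offset now 18 = byte 2 bit 2; 30 bits remain
Read 5: bits[18:20] width=2 -> value=3 (bin 11); offset now 20 = byte 2 bit 4; 28 bits remain

Answer: 2 4 3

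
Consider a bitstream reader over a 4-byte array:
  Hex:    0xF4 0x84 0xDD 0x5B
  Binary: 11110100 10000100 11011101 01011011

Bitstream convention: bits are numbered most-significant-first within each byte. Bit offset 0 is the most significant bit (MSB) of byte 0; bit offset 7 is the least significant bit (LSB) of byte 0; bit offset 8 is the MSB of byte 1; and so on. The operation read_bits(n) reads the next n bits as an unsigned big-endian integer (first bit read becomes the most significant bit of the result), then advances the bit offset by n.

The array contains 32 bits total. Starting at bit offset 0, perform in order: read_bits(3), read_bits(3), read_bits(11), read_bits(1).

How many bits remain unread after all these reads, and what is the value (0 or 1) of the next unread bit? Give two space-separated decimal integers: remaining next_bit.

Read 1: bits[0:3] width=3 -> value=7 (bin 111); offset now 3 = byte 0 bit 3; 29 bits remain
Read 2: bits[3:6] width=3 -> value=5 (bin 101); offset now 6 = byte 0 bit 6; 26 bits remain
Read 3: bits[6:17] width=11 -> value=265 (bin 00100001001); offset now 17 = byte 2 bit 1; 15 bits remain
Read 4: bits[17:18] width=1 -> value=1 (bin 1); offset now 18 = byte 2 bit 2; 14 bits remain

Answer: 14 0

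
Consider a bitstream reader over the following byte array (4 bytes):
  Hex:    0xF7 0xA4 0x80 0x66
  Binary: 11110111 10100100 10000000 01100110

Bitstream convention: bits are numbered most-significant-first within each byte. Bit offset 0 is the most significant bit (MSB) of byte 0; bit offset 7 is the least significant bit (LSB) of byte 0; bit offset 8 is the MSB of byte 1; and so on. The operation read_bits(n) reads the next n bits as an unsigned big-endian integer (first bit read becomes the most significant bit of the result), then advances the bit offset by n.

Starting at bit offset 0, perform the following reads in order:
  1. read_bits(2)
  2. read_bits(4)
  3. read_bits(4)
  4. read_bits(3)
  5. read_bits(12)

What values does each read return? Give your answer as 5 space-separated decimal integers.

Read 1: bits[0:2] width=2 -> value=3 (bin 11); offset now 2 = byte 0 bit 2; 30 bits remain
Read 2: bits[2:6] width=4 -> value=13 (bin 1101); offset now 6 = byte 0 bit 6; 26 bits remain
Read 3: bits[6:10] width=4 -> value=14 (bin 1110); offset now 10 = byte 1 bit 2; 22 bits remain
Read 4: bits[10:13] width=3 -> value=4 (bin 100); offset now 13 = byte 1 bit 5; 19 bits remain
Read 5: bits[13:25] width=12 -> value=2304 (bin 100100000000); offset now 25 = byte 3 bit 1; 7 bits remain

Answer: 3 13 14 4 2304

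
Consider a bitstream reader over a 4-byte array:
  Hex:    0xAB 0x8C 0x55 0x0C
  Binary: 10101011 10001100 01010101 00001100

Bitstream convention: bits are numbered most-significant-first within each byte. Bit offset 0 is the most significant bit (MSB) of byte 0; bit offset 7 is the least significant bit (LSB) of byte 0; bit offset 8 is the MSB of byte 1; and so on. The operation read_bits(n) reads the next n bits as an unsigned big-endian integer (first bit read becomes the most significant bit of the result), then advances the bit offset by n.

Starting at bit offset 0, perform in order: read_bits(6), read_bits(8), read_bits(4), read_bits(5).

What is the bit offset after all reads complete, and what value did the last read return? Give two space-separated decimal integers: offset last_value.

Answer: 23 10

Derivation:
Read 1: bits[0:6] width=6 -> value=42 (bin 101010); offset now 6 = byte 0 bit 6; 26 bits remain
Read 2: bits[6:14] width=8 -> value=227 (bin 11100011); offset now 14 = byte 1 bit 6; 18 bits remain
Read 3: bits[14:18] width=4 -> value=1 (bin 0001); offset now 18 = byte 2 bit 2; 14 bits remain
Read 4: bits[18:23] width=5 -> value=10 (bin 01010); offset now 23 = byte 2 bit 7; 9 bits remain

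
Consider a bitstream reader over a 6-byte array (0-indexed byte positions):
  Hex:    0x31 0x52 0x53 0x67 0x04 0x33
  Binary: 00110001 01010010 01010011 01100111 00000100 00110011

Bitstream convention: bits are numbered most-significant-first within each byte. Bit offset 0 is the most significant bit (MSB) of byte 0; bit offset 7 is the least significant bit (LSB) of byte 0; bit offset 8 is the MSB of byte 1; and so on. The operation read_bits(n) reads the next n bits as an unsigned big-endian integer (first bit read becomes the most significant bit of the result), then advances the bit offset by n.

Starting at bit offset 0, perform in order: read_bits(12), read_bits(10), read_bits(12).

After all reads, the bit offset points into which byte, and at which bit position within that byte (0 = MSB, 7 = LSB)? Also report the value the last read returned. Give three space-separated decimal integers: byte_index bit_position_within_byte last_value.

Answer: 4 2 3484

Derivation:
Read 1: bits[0:12] width=12 -> value=789 (bin 001100010101); offset now 12 = byte 1 bit 4; 36 bits remain
Read 2: bits[12:22] width=10 -> value=148 (bin 0010010100); offset now 22 = byte 2 bit 6; 26 bits remain
Read 3: bits[22:34] width=12 -> value=3484 (bin 110110011100); offset now 34 = byte 4 bit 2; 14 bits remain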